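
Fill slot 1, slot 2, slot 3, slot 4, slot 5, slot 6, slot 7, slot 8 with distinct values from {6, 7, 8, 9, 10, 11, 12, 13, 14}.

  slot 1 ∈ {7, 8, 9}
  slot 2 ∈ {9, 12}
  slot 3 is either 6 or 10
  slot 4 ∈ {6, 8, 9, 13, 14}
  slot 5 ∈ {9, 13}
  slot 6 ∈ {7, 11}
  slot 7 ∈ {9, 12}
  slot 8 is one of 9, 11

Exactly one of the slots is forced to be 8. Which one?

slot 2 and slot 7 between them cover only {9, 12} — a naked pair. Remove those values from slot 1, slot 4, slot 5, slot 8.
slot 5's domain is down to {13}, so slot 5 = 13. Eliminate 13 elsewhere: slot 4.
slot 8 has just one choice, so slot 8 = 11. Remove 11 from slot 6.
slot 6's domain is down to {7}, so slot 6 = 7. Strike 7 from slot 1.
So 8 goes to slot 1.

slot 1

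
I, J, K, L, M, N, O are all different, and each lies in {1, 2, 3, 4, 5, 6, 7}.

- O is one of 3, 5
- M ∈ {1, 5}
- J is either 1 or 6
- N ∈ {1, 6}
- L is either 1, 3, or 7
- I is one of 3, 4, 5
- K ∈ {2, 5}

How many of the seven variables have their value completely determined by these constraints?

The 7 variables together cover exactly {1, 2, 3, 4, 5, 6, 7} — 7 values for 7 variables — and 2 appears only in K's list, so K = 2.
The 6 still-open variables together cover exactly {1, 3, 4, 5, 6, 7} — 6 values for 6 variables — and 4 appears only in I's list, so I = 4.
The 5 still-open variables draw from only 5 values {1, 3, 5, 6, 7}, so each is used; only L can be 7, hence L = 7.
Among the 4 still-open variables, 3 fits only O (and all 4 values in {1, 3, 5, 6} must be used), so O = 3.
The 3 still-open variables draw from only 3 values {1, 5, 6}, so each is used; only M can be 5, hence M = 5.
Determined: I=4, K=2, L=7, M=5, O=3. The other variables each still have more than one consistent value. That makes 5.

5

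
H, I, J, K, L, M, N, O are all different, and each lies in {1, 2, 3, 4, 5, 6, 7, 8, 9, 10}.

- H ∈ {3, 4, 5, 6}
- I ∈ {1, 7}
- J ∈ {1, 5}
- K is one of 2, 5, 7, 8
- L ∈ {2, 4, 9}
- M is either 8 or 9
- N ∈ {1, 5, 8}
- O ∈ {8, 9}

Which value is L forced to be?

4

M and O between them cover only {8, 9} — a naked pair. Remove those values from K, L, N.
The 2 variables J and N are confined to {1, 5}, which locks those values in; drop them from H, I, K.
I's domain is down to {7}, so I = 7. So K can't be 7.
K's domain is down to {2}, so K = 2. Remove 2 from L.
So L = 4.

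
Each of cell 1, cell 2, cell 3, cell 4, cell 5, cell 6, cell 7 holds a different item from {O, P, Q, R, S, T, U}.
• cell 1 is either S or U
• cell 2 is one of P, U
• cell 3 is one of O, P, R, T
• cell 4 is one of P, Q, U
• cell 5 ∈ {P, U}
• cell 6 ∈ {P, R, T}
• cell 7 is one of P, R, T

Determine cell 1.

S

Among the 7 variables, O fits only cell 3 (and all 7 values in {O, P, Q, R, S, T, U} must be used), so cell 3 = O.
Among the 6 still-open variables, Q fits only cell 4 (and all 6 values in {P, Q, R, S, T, U} must be used), so cell 4 = Q.
Among the 5 still-open variables, S fits only cell 1 (and all 5 values in {P, R, S, T, U} must be used), so cell 1 = S.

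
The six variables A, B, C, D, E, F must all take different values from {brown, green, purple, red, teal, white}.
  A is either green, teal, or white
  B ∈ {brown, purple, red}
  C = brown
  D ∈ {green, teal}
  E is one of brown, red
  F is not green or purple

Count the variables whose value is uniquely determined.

3

C must be brown (only option left). Eliminate brown elsewhere: B, E, F.
That leaves E = red. So B, F can't be red.
B has just one choice, so B = purple.
Determined: B=purple, C=brown, E=red. The other variables each still have more than one consistent value. That makes 3.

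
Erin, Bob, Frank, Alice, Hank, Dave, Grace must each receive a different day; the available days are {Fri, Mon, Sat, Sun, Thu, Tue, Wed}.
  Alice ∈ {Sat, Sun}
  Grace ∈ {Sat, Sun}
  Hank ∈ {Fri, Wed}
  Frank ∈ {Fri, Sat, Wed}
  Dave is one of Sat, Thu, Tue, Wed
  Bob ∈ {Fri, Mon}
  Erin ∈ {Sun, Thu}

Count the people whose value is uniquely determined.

The 7 variables draw from only 7 values {Fri, Mon, Sat, Sun, Thu, Tue, Wed}, so each is used; only Bob can be Mon, hence Bob = Mon.
The 6 still-open variables together cover exactly {Fri, Sat, Sun, Thu, Tue, Wed} — 6 values for 6 variables — and Tue appears only in Dave's list, so Dave = Tue.
The 5 still-open variables together cover exactly {Fri, Sat, Sun, Thu, Wed} — 5 values for 5 variables — and Thu appears only in Erin's list, so Erin = Thu.
Alice and Grace share exactly the 2 values {Sat, Sun}; by pigeonhole those values go to them, so strike Sat, Sun from Frank.
Determined: Erin=Thu, Bob=Mon, Dave=Tue. The other people each still have more than one consistent value. That makes 3.

3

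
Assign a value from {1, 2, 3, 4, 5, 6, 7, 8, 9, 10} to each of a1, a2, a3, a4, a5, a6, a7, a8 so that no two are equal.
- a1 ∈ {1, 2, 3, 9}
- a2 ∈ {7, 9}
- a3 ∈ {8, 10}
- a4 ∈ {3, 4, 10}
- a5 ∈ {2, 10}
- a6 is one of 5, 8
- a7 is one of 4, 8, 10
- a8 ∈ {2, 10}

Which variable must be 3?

a5 and a8 share exactly the 2 values {2, 10}; by pigeonhole those values go to them, so strike 2, 10 from a1, a3, a4, a7.
That leaves a3 = 8. Remove 8 from a6, a7.
a6 must be 5 (only option left).
That leaves a7 = 4. Eliminate 4 elsewhere: a4.
So 3 goes to a4.

a4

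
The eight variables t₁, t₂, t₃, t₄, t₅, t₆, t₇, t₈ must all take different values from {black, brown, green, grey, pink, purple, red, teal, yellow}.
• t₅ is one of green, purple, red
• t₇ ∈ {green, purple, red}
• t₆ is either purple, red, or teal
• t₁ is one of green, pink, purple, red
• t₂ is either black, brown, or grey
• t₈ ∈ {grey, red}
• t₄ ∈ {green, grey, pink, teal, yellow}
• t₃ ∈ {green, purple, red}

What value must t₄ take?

The 3 variables t₃, t₅, t₇ are confined to {green, purple, red}, which locks those values in; drop them from t₁, t₄, t₆, t₈.
t₁ has just one choice, so t₁ = pink. Strike pink from t₄.
That leaves t₆ = teal. Strike teal from t₄.
t₈ has just one choice, so t₈ = grey. So t₂, t₄ can't be grey.
So t₄ = yellow.

yellow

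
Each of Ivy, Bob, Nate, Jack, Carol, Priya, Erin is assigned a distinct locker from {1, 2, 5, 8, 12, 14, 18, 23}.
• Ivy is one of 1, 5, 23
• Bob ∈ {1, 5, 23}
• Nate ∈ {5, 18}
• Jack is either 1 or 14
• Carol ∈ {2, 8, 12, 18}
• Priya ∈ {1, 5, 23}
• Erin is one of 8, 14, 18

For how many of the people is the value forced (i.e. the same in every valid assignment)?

Ivy, Bob, Priya share exactly the 3 values {1, 5, 23}; by pigeonhole those values go to them, so strike 1, 5, 23 from Nate, Jack.
Nate has just one choice, so Nate = 18. So Carol, Erin can't be 18.
Jack must be 14 (only option left). So Erin can't be 14.
Erin must be 8 (only option left). Strike 8 from Carol.
Determined: Nate=18, Jack=14, Erin=8. The other people each still have more than one consistent value. That makes 3.

3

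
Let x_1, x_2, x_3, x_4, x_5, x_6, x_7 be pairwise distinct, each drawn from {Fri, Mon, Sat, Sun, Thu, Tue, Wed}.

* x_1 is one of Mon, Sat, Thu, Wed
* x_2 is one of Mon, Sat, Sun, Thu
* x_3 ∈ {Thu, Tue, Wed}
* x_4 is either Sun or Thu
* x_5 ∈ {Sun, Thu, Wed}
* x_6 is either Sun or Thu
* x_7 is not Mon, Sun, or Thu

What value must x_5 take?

The 7 variables together cover exactly {Fri, Mon, Sat, Sun, Thu, Tue, Wed} — 7 values for 7 variables — and Fri appears only in x_7's list, so x_7 = Fri.
Among the 6 still-open variables, Tue fits only x_3 (and all 6 values in {Mon, Sat, Sun, Thu, Tue, Wed} must be used), so x_3 = Tue.
x_4 and x_6 share exactly the 2 values {Sun, Thu}; by pigeonhole those values go to them, so strike Sun, Thu from x_1, x_2, x_5.
So x_5 = Wed.

Wed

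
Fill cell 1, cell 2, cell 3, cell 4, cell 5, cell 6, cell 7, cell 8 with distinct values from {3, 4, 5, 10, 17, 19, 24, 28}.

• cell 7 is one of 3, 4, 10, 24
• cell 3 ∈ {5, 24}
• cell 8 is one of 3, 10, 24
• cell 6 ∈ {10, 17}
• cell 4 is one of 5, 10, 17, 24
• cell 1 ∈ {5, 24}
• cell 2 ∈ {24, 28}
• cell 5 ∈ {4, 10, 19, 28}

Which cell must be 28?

cell 2

The 8 variables together cover exactly {3, 4, 5, 10, 17, 19, 24, 28} — 8 values for 8 variables — and 19 appears only in cell 5's list, so cell 5 = 19.
Among the 7 still-open variables, 4 fits only cell 7 (and all 7 values in {3, 4, 5, 10, 17, 24, 28} must be used), so cell 7 = 4.
Among the 6 still-open variables, 3 fits only cell 8 (and all 6 values in {3, 5, 10, 17, 24, 28} must be used), so cell 8 = 3.
The 5 still-open variables together cover exactly {5, 10, 17, 24, 28} — 5 values for 5 variables — and 28 appears only in cell 2's list, so cell 2 = 28.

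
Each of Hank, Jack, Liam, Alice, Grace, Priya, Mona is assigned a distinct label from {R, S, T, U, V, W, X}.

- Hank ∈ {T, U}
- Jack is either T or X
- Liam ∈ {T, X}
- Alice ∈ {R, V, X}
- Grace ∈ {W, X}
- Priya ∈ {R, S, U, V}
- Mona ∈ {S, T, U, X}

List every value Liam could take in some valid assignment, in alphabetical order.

The 7 variables together cover exactly {R, S, T, U, V, W, X} — 7 values for 7 variables — and W appears only in Grace's list, so Grace = W.
Jack and Liam between them cover only {T, X} — a naked pair. Remove those values from Hank, Alice, Mona.
Hank's domain is down to {U}, so Hank = U. Eliminate U elsewhere: Priya, Mona.
Mona must be S (only option left). Strike S from Priya.
No further eliminations apply; Liam can still be any of T, X.

T, X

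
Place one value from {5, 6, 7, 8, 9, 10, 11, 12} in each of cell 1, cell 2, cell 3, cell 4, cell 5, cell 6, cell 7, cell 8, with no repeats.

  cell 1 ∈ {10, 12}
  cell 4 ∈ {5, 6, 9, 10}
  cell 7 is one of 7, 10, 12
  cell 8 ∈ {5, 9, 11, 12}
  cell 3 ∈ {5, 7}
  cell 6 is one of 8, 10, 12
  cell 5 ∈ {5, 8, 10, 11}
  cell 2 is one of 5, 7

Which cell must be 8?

The 8 variables draw from only 8 values {5, 6, 7, 8, 9, 10, 11, 12}, so each is used; only cell 4 can be 6, hence cell 4 = 6.
The 7 still-open variables together cover exactly {5, 7, 8, 9, 10, 11, 12} — 7 values for 7 variables — and 9 appears only in cell 8's list, so cell 8 = 9.
The 6 still-open variables together cover exactly {5, 7, 8, 10, 11, 12} — 6 values for 6 variables — and 11 appears only in cell 5's list, so cell 5 = 11.
The 5 still-open variables draw from only 5 values {5, 7, 8, 10, 12}, so each is used; only cell 6 can be 8, hence cell 6 = 8.

cell 6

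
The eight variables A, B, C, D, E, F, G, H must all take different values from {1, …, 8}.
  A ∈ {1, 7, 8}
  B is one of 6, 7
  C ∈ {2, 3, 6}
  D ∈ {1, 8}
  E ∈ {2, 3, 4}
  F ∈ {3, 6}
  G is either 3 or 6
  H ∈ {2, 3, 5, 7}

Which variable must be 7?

The 8 variables draw from only 8 values {1, 2, 3, 4, 5, 6, 7, 8}, so each is used; only E can be 4, hence E = 4.
The 7 still-open variables together cover exactly {1, 2, 3, 5, 6, 7, 8} — 7 values for 7 variables — and 5 appears only in H's list, so H = 5.
The 6 still-open variables together cover exactly {1, 2, 3, 6, 7, 8} — 6 values for 6 variables — and 2 appears only in C's list, so C = 2.
The 2 variables F and G are confined to {3, 6}, which locks those values in; drop them from B.
So 7 goes to B.

B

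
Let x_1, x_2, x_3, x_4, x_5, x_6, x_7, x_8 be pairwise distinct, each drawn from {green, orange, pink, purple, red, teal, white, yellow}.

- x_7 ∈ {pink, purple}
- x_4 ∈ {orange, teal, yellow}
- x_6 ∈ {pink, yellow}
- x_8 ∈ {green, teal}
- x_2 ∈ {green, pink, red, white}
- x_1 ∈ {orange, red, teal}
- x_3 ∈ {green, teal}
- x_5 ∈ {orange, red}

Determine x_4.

yellow

The 8 variables together cover exactly {green, orange, pink, purple, red, teal, white, yellow} — 8 values for 8 variables — and purple appears only in x_7's list, so x_7 = purple.
The 7 still-open variables draw from only 7 values {green, orange, pink, red, teal, white, yellow}, so each is used; only x_2 can be white, hence x_2 = white.
The 6 still-open variables together cover exactly {green, orange, pink, red, teal, yellow} — 6 values for 6 variables — and pink appears only in x_6's list, so x_6 = pink.
The 5 still-open variables draw from only 5 values {green, orange, red, teal, yellow}, so each is used; only x_4 can be yellow, hence x_4 = yellow.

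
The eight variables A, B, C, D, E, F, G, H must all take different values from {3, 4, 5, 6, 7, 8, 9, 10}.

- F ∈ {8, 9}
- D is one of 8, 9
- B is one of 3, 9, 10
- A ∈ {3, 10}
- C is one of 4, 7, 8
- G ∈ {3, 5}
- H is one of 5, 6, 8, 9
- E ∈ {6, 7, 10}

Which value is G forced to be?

5

Among the 8 variables, 4 fits only C (and all 8 values in {3, 4, 5, 6, 7, 8, 9, 10} must be used), so C = 4.
The 7 still-open variables together cover exactly {3, 5, 6, 7, 8, 9, 10} — 7 values for 7 variables — and 7 appears only in E's list, so E = 7.
The 6 still-open variables together cover exactly {3, 5, 6, 8, 9, 10} — 6 values for 6 variables — and 6 appears only in H's list, so H = 6.
Among the 5 still-open variables, 5 fits only G (and all 5 values in {3, 5, 8, 9, 10} must be used), so G = 5.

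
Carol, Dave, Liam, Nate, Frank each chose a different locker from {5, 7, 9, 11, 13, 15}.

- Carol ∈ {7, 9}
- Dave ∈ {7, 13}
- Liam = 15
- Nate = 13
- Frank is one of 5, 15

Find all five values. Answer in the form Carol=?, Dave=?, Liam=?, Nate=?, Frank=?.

Carol=9, Dave=7, Liam=15, Nate=13, Frank=5

Liam has just one choice, so Liam = 15. Remove 15 from Frank.
That leaves Nate = 13. Eliminate 13 elsewhere: Dave.
Frank's domain is down to {5}, so Frank = 5.
Dave must be 7 (only option left). Strike 7 from Carol.
Carol has just one choice, so Carol = 9.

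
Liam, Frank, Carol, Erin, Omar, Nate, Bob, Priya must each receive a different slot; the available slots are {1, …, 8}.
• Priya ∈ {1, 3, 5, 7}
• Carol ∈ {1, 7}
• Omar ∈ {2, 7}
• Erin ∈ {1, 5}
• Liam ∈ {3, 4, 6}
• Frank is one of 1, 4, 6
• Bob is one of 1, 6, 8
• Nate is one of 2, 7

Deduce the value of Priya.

The 8 variables together cover exactly {1, 2, 3, 4, 5, 6, 7, 8} — 8 values for 8 variables — and 8 appears only in Bob's list, so Bob = 8.
The 2 variables Omar and Nate are confined to {2, 7}, which locks those values in; drop them from Carol, Priya.
Carol must be 1 (only option left). Eliminate 1 elsewhere: Frank, Erin, Priya.
Erin must be 5 (only option left). Remove 5 from Priya.
So Priya = 3.

3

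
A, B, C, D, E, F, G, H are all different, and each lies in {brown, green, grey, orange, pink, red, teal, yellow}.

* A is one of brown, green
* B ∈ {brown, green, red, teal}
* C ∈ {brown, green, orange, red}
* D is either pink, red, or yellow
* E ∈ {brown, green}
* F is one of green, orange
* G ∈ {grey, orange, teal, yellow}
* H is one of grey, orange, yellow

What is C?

red

The 8 variables draw from only 8 values {brown, green, grey, orange, pink, red, teal, yellow}, so each is used; only D can be pink, hence D = pink.
A and E share exactly the 2 values {brown, green}; by pigeonhole those values go to them, so strike brown, green from B, C, F.
F has just one choice, so F = orange. So C, G, H can't be orange.
So C = red.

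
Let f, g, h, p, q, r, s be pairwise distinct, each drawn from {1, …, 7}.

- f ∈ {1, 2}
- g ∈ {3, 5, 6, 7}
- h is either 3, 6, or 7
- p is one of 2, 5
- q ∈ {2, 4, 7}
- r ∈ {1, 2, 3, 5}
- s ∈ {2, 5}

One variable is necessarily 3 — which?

r

Among the 7 variables, 4 fits only q (and all 7 values in {1, 2, 3, 4, 5, 6, 7} must be used), so q = 4.
The 2 variables p and s are confined to {2, 5}, which locks those values in; drop them from f, g, r.
f must be 1 (only option left). Eliminate 1 elsewhere: r.
So 3 goes to r.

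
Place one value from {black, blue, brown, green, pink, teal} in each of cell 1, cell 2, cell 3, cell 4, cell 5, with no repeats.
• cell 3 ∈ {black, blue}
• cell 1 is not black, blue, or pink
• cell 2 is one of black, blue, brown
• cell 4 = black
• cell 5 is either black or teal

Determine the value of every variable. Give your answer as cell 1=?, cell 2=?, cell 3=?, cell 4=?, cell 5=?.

cell 4 has just one choice, so cell 4 = black. Strike black from cell 2, cell 3, cell 5.
cell 5's domain is down to {teal}, so cell 5 = teal. Remove teal from cell 1.
That leaves cell 3 = blue. So cell 2 can't be blue.
cell 2 has just one choice, so cell 2 = brown. Eliminate brown elsewhere: cell 1.
cell 1 has just one choice, so cell 1 = green.

cell 1=green, cell 2=brown, cell 3=blue, cell 4=black, cell 5=teal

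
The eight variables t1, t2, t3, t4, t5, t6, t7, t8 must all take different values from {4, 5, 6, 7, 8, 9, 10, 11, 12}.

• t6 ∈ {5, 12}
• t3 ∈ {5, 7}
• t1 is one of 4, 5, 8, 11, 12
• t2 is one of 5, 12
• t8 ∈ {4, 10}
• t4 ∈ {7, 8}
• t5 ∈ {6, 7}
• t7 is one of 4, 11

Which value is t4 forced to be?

8

The 8 variables together cover exactly {4, 5, 6, 7, 8, 10, 11, 12} — 8 values for 8 variables — and 6 appears only in t5's list, so t5 = 6.
Among the 7 still-open variables, 10 fits only t8 (and all 7 values in {4, 5, 7, 8, 10, 11, 12} must be used), so t8 = 10.
The 2 variables t2 and t6 are confined to {5, 12}, which locks those values in; drop them from t1, t3.
That leaves t3 = 7. Eliminate 7 elsewhere: t4.
So t4 = 8.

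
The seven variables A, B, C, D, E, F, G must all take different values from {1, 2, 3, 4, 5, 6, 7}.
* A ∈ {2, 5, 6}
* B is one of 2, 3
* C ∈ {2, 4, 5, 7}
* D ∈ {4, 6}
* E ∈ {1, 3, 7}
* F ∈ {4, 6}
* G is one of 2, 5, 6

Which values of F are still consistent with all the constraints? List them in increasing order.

Among the 7 variables, 1 fits only E (and all 7 values in {1, 2, 3, 4, 5, 6, 7} must be used), so E = 1.
Among the 6 still-open variables, 3 fits only B (and all 6 values in {2, 3, 4, 5, 6, 7} must be used), so B = 3.
The 5 still-open variables together cover exactly {2, 4, 5, 6, 7} — 5 values for 5 variables — and 7 appears only in C's list, so C = 7.
The 2 variables D and F are confined to {4, 6}, which locks those values in; drop them from A, G.
No further eliminations apply; F can still be any of 4, 6.

4, 6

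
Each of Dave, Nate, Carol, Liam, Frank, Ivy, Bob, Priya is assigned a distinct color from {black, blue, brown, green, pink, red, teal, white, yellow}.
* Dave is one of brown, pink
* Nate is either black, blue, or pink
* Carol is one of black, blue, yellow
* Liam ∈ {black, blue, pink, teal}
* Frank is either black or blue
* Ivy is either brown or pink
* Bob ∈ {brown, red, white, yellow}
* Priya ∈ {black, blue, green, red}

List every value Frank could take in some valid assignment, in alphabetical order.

Dave and Ivy between them cover only {brown, pink} — a naked pair. Remove those values from Nate, Liam, Bob.
The 2 variables Nate and Frank are confined to {black, blue}, which locks those values in; drop them from Carol, Liam, Priya.
Carol has just one choice, so Carol = yellow. Remove yellow from Bob.
Liam's domain is down to {teal}, so Liam = teal.
No further eliminations apply; Frank can still be any of black, blue.

black, blue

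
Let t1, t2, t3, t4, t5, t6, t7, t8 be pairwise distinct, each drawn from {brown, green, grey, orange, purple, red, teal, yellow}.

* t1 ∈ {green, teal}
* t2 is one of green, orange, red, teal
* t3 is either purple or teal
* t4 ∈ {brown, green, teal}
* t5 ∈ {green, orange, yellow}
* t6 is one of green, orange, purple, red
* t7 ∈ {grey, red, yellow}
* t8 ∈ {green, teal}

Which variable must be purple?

The 8 variables together cover exactly {brown, green, grey, orange, purple, red, teal, yellow} — 8 values for 8 variables — and brown appears only in t4's list, so t4 = brown.
The 7 still-open variables together cover exactly {green, grey, orange, purple, red, teal, yellow} — 7 values for 7 variables — and grey appears only in t7's list, so t7 = grey.
The 6 still-open variables together cover exactly {green, orange, purple, red, teal, yellow} — 6 values for 6 variables — and yellow appears only in t5's list, so t5 = yellow.
t1 and t8 share exactly the 2 values {green, teal}; by pigeonhole those values go to them, so strike green, teal from t2, t3, t6.
So purple goes to t3.

t3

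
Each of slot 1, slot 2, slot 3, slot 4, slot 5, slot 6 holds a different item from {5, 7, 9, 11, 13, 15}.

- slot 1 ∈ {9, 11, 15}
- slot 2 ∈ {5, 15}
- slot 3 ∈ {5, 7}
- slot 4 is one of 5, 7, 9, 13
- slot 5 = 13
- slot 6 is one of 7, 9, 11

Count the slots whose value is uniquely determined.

slot 5 has just one choice, so slot 5 = 13. Remove 13 from slot 4.
Determined: slot 5=13. The other slots each still have more than one consistent value. That makes 1.

1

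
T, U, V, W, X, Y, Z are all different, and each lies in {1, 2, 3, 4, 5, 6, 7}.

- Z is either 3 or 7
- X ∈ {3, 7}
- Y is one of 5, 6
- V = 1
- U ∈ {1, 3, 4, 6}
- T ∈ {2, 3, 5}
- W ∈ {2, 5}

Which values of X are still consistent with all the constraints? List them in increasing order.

V's domain is down to {1}, so V = 1. Eliminate 1 elsewhere: U.
The 6 still-open variables together cover exactly {2, 3, 4, 5, 6, 7} — 6 values for 6 variables — and 4 appears only in U's list, so U = 4.
Among the 5 still-open variables, 6 fits only Y (and all 5 values in {2, 3, 5, 6, 7} must be used), so Y = 6.
X and Z share exactly the 2 values {3, 7}; by pigeonhole those values go to them, so strike 3, 7 from T.
No further eliminations apply; X can still be any of 3, 7.

3, 7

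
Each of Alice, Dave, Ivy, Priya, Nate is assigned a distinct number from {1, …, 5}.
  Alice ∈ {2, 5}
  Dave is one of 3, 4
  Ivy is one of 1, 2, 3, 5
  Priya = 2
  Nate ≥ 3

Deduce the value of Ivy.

1

Priya must be 2 (only option left). Eliminate 2 elsewhere: Alice, Ivy.
That leaves Alice = 5. So Ivy, Nate can't be 5.
Among the 3 still-open variables, 1 fits only Ivy (and all 3 values in {1, 3, 4} must be used), so Ivy = 1.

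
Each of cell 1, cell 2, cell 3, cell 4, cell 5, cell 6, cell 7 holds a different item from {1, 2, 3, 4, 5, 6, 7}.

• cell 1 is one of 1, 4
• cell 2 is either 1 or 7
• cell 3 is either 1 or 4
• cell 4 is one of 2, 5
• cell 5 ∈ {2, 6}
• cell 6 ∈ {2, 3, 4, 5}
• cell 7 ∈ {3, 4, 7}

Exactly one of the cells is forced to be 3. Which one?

cell 7

Among the 7 variables, 6 fits only cell 5 (and all 7 values in {1, 2, 3, 4, 5, 6, 7} must be used), so cell 5 = 6.
cell 1 and cell 3 share exactly the 2 values {1, 4}; by pigeonhole those values go to them, so strike 1, 4 from cell 2, cell 6, cell 7.
cell 2's domain is down to {7}, so cell 2 = 7. Remove 7 from cell 7.
So 3 goes to cell 7.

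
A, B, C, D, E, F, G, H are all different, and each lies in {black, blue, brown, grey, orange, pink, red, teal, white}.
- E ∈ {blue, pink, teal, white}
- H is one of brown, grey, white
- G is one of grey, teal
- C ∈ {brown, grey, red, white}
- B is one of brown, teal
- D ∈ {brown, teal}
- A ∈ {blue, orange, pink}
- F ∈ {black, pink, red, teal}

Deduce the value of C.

red

The 2 variables B and D are confined to {brown, teal}, which locks those values in; drop them from C, E, F, G, H.
G must be grey (only option left). So C, H can't be grey.
H's domain is down to {white}, so H = white. Remove white from C, E.
So C = red.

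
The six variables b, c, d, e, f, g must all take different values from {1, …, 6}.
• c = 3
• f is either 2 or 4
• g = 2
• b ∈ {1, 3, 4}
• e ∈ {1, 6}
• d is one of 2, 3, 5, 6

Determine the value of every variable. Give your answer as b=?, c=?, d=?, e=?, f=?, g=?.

b=1, c=3, d=5, e=6, f=4, g=2

c's domain is down to {3}, so c = 3. So b, d can't be 3.
g's domain is down to {2}, so g = 2. Strike 2 from d, f.
f has just one choice, so f = 4. Remove 4 from b.
b has just one choice, so b = 1. Remove 1 from e.
e's domain is down to {6}, so e = 6. Remove 6 from d.
d's domain is down to {5}, so d = 5.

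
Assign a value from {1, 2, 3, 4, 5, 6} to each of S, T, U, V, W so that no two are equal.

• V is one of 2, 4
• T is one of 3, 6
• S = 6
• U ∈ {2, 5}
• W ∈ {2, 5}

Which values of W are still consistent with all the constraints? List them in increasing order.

S must be 6 (only option left). Strike 6 from T.
T's domain is down to {3}, so T = 3.
Among the 3 still-open variables, 4 fits only V (and all 3 values in {2, 4, 5} must be used), so V = 4.
No further eliminations apply; W can still be any of 2, 5.

2, 5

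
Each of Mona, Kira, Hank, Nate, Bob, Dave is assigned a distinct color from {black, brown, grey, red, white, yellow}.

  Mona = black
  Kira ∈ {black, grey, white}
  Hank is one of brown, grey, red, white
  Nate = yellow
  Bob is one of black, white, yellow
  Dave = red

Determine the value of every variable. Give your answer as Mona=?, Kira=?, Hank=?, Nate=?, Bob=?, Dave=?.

Mona=black, Kira=grey, Hank=brown, Nate=yellow, Bob=white, Dave=red

Mona must be black (only option left). Remove black from Kira, Bob.
Nate must be yellow (only option left). Remove yellow from Bob.
Bob has just one choice, so Bob = white. Strike white from Kira, Hank.
Dave must be red (only option left). So Hank can't be red.
That leaves Kira = grey. Remove grey from Hank.
Hank's domain is down to {brown}, so Hank = brown.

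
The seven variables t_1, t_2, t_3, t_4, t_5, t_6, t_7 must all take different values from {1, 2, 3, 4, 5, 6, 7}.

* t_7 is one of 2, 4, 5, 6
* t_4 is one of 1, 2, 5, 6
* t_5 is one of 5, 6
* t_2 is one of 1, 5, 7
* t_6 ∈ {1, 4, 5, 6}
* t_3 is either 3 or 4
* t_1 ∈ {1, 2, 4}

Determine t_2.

The 7 variables draw from only 7 values {1, 2, 3, 4, 5, 6, 7}, so each is used; only t_3 can be 3, hence t_3 = 3.
Among the 6 still-open variables, 7 fits only t_2 (and all 6 values in {1, 2, 4, 5, 6, 7} must be used), so t_2 = 7.

7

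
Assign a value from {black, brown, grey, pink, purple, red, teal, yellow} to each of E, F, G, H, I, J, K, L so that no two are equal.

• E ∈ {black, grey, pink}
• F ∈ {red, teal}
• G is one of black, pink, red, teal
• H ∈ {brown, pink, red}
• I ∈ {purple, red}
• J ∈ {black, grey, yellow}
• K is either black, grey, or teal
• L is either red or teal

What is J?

yellow

Among the 8 variables, brown fits only H (and all 8 values in {black, brown, grey, pink, purple, red, teal, yellow} must be used), so H = brown.
Among the 7 still-open variables, purple fits only I (and all 7 values in {black, grey, pink, purple, red, teal, yellow} must be used), so I = purple.
The 6 still-open variables draw from only 6 values {black, grey, pink, red, teal, yellow}, so each is used; only J can be yellow, hence J = yellow.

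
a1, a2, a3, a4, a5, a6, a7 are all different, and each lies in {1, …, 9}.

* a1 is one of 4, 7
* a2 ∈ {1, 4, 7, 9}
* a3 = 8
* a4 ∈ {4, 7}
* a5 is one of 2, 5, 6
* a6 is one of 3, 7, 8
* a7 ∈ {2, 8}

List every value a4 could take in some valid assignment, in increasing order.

4, 7

a3 has just one choice, so a3 = 8. Strike 8 from a6, a7.
That leaves a7 = 2. So a5 can't be 2.
The 2 variables a1 and a4 are confined to {4, 7}, which locks those values in; drop them from a2, a6.
That leaves a6 = 3.
No further eliminations apply; a4 can still be any of 4, 7.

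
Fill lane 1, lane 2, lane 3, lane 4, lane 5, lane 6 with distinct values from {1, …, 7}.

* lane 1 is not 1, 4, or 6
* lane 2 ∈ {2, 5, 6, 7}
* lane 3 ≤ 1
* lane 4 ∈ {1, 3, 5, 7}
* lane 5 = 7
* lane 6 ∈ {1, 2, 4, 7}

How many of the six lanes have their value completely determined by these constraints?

lane 3 has just one choice, so lane 3 = 1. Remove 1 from lane 4, lane 6.
lane 5 has just one choice, so lane 5 = 7. So lane 1, lane 2, lane 4, lane 6 can't be 7.
Determined: lane 3=1, lane 5=7. The other lanes each still have more than one consistent value. That makes 2.

2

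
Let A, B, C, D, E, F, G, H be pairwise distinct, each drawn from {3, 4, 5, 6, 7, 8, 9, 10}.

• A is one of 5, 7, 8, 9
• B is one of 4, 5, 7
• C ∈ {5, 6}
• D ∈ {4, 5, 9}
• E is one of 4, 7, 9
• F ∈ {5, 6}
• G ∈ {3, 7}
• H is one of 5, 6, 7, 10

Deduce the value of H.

The 8 variables together cover exactly {3, 4, 5, 6, 7, 8, 9, 10} — 8 values for 8 variables — and 3 appears only in G's list, so G = 3.
The 7 still-open variables together cover exactly {4, 5, 6, 7, 8, 9, 10} — 7 values for 7 variables — and 8 appears only in A's list, so A = 8.
The 6 still-open variables draw from only 6 values {4, 5, 6, 7, 9, 10}, so each is used; only H can be 10, hence H = 10.

10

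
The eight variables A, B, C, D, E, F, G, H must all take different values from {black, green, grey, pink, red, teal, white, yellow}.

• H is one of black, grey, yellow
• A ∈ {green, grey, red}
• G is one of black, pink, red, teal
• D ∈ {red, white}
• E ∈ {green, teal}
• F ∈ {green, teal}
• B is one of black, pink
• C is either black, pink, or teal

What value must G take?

red

Among the 8 variables, white fits only D (and all 8 values in {black, green, grey, pink, red, teal, white, yellow} must be used), so D = white.
The 7 still-open variables together cover exactly {black, green, grey, pink, red, teal, yellow} — 7 values for 7 variables — and yellow appears only in H's list, so H = yellow.
The 6 still-open variables together cover exactly {black, green, grey, pink, red, teal} — 6 values for 6 variables — and grey appears only in A's list, so A = grey.
The 5 still-open variables together cover exactly {black, green, pink, red, teal} — 5 values for 5 variables — and red appears only in G's list, so G = red.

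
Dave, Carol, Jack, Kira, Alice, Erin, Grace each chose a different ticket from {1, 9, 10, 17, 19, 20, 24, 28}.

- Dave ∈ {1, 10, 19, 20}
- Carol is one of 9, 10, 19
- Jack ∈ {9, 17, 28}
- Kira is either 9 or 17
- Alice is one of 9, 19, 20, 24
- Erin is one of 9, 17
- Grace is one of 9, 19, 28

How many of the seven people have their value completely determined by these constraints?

3

The 2 variables Kira and Erin are confined to {9, 17}, which locks those values in; drop them from Carol, Jack, Alice, Grace.
Jack's domain is down to {28}, so Jack = 28. Eliminate 28 elsewhere: Grace.
Grace has just one choice, so Grace = 19. So Dave, Carol, Alice can't be 19.
Carol must be 10 (only option left). So Dave can't be 10.
Determined: Carol=10, Jack=28, Grace=19. The other people each still have more than one consistent value. That makes 3.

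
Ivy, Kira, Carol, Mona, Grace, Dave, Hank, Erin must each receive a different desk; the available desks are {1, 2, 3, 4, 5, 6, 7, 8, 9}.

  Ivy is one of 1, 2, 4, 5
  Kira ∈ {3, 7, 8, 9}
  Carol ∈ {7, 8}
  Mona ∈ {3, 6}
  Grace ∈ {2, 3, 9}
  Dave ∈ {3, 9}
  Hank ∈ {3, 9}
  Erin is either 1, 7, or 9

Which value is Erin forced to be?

Dave and Hank share exactly the 2 values {3, 9}; by pigeonhole those values go to them, so strike 3, 9 from Kira, Mona, Grace, Erin.
Mona must be 6 (only option left).
Grace has just one choice, so Grace = 2. Eliminate 2 elsewhere: Ivy.
Kira and Carol share exactly the 2 values {7, 8}; by pigeonhole those values go to them, so strike 7, 8 from Erin.
So Erin = 1.

1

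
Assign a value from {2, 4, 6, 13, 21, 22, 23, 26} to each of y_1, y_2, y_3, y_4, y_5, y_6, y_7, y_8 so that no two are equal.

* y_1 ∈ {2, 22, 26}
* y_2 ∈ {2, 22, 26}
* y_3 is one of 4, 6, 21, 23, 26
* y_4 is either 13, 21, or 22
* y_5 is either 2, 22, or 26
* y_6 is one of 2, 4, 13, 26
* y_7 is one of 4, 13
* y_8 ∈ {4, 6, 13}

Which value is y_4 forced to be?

Among the 8 variables, 23 fits only y_3 (and all 8 values in {2, 4, 6, 13, 21, 22, 23, 26} must be used), so y_3 = 23.
The 7 still-open variables draw from only 7 values {2, 4, 6, 13, 21, 22, 26}, so each is used; only y_8 can be 6, hence y_8 = 6.
The 6 still-open variables together cover exactly {2, 4, 13, 21, 22, 26} — 6 values for 6 variables — and 21 appears only in y_4's list, so y_4 = 21.

21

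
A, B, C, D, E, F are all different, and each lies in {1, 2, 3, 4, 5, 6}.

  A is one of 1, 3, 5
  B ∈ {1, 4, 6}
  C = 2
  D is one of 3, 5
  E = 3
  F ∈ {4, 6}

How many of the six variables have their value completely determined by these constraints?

4

C has just one choice, so C = 2.
That leaves E = 3. Strike 3 from A, D.
D must be 5 (only option left). Eliminate 5 elsewhere: A.
A's domain is down to {1}, so A = 1. Strike 1 from B.
Determined: A=1, C=2, D=5, E=3. The other variables each still have more than one consistent value. That makes 4.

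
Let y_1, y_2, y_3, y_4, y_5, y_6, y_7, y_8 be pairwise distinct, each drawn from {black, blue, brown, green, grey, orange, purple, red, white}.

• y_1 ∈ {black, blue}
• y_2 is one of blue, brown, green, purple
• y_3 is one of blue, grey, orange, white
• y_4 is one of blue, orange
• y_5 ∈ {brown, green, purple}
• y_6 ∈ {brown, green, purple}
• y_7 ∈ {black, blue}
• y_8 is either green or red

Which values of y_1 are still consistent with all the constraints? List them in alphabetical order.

black, blue

y_1 and y_7 between them cover only {black, blue} — a naked pair. Remove those values from y_2, y_3, y_4.
y_4 must be orange (only option left). Remove orange from y_3.
y_2, y_5, y_6 share exactly the 3 values {brown, green, purple}; by pigeonhole those values go to them, so strike brown, green, purple from y_8.
y_8 must be red (only option left).
No further eliminations apply; y_1 can still be any of black, blue.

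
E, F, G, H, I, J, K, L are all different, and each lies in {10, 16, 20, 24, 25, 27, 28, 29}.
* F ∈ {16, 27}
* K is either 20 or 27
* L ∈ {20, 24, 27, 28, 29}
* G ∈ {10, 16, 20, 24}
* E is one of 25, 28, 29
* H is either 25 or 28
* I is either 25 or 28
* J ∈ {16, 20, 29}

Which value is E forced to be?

29

The 8 variables draw from only 8 values {10, 16, 20, 24, 25, 27, 28, 29}, so each is used; only G can be 10, hence G = 10.
The 7 still-open variables draw from only 7 values {16, 20, 24, 25, 27, 28, 29}, so each is used; only L can be 24, hence L = 24.
The 2 variables H and I are confined to {25, 28}, which locks those values in; drop them from E.
So E = 29.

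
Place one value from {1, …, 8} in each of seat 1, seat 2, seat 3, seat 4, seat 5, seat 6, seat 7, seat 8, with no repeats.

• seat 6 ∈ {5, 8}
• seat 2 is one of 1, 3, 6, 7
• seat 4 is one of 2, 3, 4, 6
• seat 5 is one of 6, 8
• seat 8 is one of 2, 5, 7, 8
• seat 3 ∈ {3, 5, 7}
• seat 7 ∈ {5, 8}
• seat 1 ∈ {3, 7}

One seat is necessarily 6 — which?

Among the 8 variables, 1 fits only seat 2 (and all 8 values in {1, 2, 3, 4, 5, 6, 7, 8} must be used), so seat 2 = 1.
The 7 still-open variables draw from only 7 values {2, 3, 4, 5, 6, 7, 8}, so each is used; only seat 4 can be 4, hence seat 4 = 4.
The 6 still-open variables draw from only 6 values {2, 3, 5, 6, 7, 8}, so each is used; only seat 8 can be 2, hence seat 8 = 2.
The 5 still-open variables draw from only 5 values {3, 5, 6, 7, 8}, so each is used; only seat 5 can be 6, hence seat 5 = 6.

seat 5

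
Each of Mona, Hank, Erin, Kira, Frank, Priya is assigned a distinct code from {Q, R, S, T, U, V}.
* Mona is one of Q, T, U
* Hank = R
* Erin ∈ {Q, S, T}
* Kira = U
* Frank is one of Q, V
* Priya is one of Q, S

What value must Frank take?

Hank must be R (only option left).
Kira must be U (only option left). So Mona can't be U.
The 4 still-open variables draw from only 4 values {Q, S, T, V}, so each is used; only Frank can be V, hence Frank = V.

V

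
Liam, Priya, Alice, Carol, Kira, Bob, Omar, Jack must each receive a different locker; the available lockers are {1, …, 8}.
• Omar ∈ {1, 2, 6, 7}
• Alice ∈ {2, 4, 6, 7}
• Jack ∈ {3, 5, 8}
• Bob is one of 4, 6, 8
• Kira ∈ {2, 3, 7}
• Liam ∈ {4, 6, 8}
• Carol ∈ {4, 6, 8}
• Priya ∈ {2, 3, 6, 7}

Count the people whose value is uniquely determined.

The 8 variables together cover exactly {1, 2, 3, 4, 5, 6, 7, 8} — 8 values for 8 variables — and 1 appears only in Omar's list, so Omar = 1.
The 7 still-open variables together cover exactly {2, 3, 4, 5, 6, 7, 8} — 7 values for 7 variables — and 5 appears only in Jack's list, so Jack = 5.
Liam, Carol, Bob share exactly the 3 values {4, 6, 8}; by pigeonhole those values go to them, so strike 4, 6, 8 from Priya, Alice.
Determined: Omar=1, Jack=5. The other people each still have more than one consistent value. That makes 2.

2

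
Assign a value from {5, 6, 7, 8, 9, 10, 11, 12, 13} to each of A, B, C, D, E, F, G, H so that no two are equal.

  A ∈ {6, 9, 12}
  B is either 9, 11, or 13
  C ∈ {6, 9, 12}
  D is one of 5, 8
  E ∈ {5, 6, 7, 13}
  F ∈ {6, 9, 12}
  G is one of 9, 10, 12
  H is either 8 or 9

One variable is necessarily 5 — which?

D

A, C, F between them cover only {6, 9, 12} — a naked triple. Remove those values from B, E, G, H.
G must be 10 (only option left).
H's domain is down to {8}, so H = 8. Strike 8 from D.
So 5 goes to D.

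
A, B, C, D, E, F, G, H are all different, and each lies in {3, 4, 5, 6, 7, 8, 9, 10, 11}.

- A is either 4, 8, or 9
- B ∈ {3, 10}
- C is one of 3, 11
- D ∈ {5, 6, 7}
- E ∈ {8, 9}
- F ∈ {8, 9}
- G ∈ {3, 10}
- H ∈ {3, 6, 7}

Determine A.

4

B and G between them cover only {3, 10} — a naked pair. Remove those values from C, H.
C's domain is down to {11}, so C = 11.
The 2 variables E and F are confined to {8, 9}, which locks those values in; drop them from A.
So A = 4.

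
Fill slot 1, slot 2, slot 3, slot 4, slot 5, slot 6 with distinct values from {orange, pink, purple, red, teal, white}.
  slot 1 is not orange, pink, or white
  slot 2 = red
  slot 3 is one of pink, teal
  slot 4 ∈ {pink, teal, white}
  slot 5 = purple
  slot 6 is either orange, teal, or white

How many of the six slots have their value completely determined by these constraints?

6

slot 2's domain is down to {red}, so slot 2 = red. Eliminate red elsewhere: slot 1.
slot 5 must be purple (only option left). So slot 1 can't be purple.
That leaves slot 1 = teal. So slot 3, slot 4, slot 6 can't be teal.
slot 3 has just one choice, so slot 3 = pink. So slot 4 can't be pink.
slot 4's domain is down to {white}, so slot 4 = white. Eliminate white elsewhere: slot 6.
slot 6 has just one choice, so slot 6 = orange.
Every slot is fixed: slot 1=teal, slot 2=red, slot 3=pink, slot 4=white, slot 5=purple, slot 6=orange. That makes 6.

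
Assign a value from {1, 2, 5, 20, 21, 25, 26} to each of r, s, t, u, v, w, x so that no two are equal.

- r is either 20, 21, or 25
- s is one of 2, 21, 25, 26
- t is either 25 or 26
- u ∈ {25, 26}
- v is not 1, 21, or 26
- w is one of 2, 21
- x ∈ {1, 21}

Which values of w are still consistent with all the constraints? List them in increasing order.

2, 21

Among the 7 variables, 1 fits only x (and all 7 values in {1, 2, 5, 20, 21, 25, 26} must be used), so x = 1.
The 6 still-open variables draw from only 6 values {2, 5, 20, 21, 25, 26}, so each is used; only v can be 5, hence v = 5.
Among the 5 still-open variables, 20 fits only r (and all 5 values in {2, 20, 21, 25, 26} must be used), so r = 20.
The 2 variables t and u are confined to {25, 26}, which locks those values in; drop them from s.
No further eliminations apply; w can still be any of 2, 21.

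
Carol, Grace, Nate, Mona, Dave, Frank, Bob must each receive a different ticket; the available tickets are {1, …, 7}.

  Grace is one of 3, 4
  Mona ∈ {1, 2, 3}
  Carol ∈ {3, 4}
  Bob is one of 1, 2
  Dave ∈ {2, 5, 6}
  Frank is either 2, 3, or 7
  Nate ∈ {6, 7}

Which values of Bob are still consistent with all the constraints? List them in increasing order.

1, 2

Among the 7 variables, 5 fits only Dave (and all 7 values in {1, 2, 3, 4, 5, 6, 7} must be used), so Dave = 5.
The 6 still-open variables draw from only 6 values {1, 2, 3, 4, 6, 7}, so each is used; only Nate can be 6, hence Nate = 6.
The 5 still-open variables draw from only 5 values {1, 2, 3, 4, 7}, so each is used; only Frank can be 7, hence Frank = 7.
Carol and Grace share exactly the 2 values {3, 4}; by pigeonhole those values go to them, so strike 3, 4 from Mona.
No further eliminations apply; Bob can still be any of 1, 2.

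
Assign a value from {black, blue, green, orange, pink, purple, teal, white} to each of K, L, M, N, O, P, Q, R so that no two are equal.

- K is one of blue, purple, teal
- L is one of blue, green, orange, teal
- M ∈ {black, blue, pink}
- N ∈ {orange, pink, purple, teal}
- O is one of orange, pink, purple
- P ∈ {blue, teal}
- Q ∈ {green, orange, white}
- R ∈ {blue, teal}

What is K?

purple

The 8 variables together cover exactly {black, blue, green, orange, pink, purple, teal, white} — 8 values for 8 variables — and black appears only in M's list, so M = black.
The 7 still-open variables draw from only 7 values {blue, green, orange, pink, purple, teal, white}, so each is used; only Q can be white, hence Q = white.
The 6 still-open variables draw from only 6 values {blue, green, orange, pink, purple, teal}, so each is used; only L can be green, hence L = green.
P and R share exactly the 2 values {blue, teal}; by pigeonhole those values go to them, so strike blue, teal from K, N.
So K = purple.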